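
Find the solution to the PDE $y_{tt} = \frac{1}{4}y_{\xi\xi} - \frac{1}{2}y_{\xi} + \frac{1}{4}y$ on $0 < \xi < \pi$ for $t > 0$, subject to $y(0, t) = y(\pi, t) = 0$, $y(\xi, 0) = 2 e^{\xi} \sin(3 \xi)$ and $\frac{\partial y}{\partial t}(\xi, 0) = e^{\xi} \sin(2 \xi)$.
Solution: Substitute $y = e^{\xi}u$.
Then $y_{\xi} = e^{\xi}(u_{\xi} + u)$, $y_{\xi\xi} = e^{\xi}(u_{\xi\xi} + 2u_{\xi} + u)$, $y_{tt} = e^{\xi}u_{tt}$; substituting and dividing by $e^{\xi}$, the lower-order terms cancel: $u_{tt} = \frac{1}{4}u_{\xi\xi}$ (standard wave equation).
Data for $u$: $u(\xi,0) = e^{-\xi}y(\xi,0) = 2 \sin(3 \xi)$; $u_t(\xi,0) = e^{-\xi}y_t(\xi,0) = \sin(2 \xi)$. The boundary conditions carry over: $u(0,t) = u(\pi,t) = 0$.
Separating variables: $u = \sum [A_n \cos(\omega_n t) + B_n \sin(\omega_n t)] \sin(n\xi)$, $\omega_n = n/2$. From ICs ($B_n$ = velocity coefficient / $\omega_n$): $A_3=2, B_2=1$.
So $u(\xi,t) = \sin(t) \sin(2 \xi) + 2 \sin(3 \xi) \cos(3 t/2)$, and $y(\xi,t) = e^{\xi}u(\xi,t)$.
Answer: $y(\xi, t) = e^{\xi} \sin(2 \xi) \sin(t) + 2 e^{\xi} \sin(3 \xi) \cos(3 t/2)$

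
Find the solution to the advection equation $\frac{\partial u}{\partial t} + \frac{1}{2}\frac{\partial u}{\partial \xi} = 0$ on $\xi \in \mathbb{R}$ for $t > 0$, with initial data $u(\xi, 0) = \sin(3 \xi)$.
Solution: By method of characteristics (waves move right with speed 1/2):
Along characteristics $\xi - \frac{1}{2}t =$ const, $u$ is constant, so $u(\xi,t) = f(\xi - \frac{1}{2}t)$ with $f = u( \cdot , 0)$.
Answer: $u(\xi, t) = \sin(3 \xi - 3 t/2)$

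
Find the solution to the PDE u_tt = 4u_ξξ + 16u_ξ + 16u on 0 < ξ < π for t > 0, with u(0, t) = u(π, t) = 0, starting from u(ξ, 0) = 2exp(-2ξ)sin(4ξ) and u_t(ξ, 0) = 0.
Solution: Substitute u = exp(-2ξ)w.
Then u_ξ = exp(-2ξ)(w_ξ - 2w), u_ξξ = exp(-2ξ)(w_ξξ - 4w_ξ + 4w), u_tt = exp(-2ξ)w_tt; substituting and dividing by exp(-2ξ), the lower-order terms cancel: w_tt = 4w_ξξ (standard wave equation).
Data for w: w(ξ,0) = exp(2ξ)u(ξ,0) = 2sin(4ξ); w_t(ξ,0) = exp(2ξ)u_t(ξ,0) = 0. The boundary conditions carry over: w(0,t) = w(π,t) = 0.
Separating variables: w = Σ [A_n cos(ω_n t) + B_n sin(ω_n t)] sin(nξ), ω_n = 2n. From ICs: A_4=2.
So w(ξ,t) = 2sin(4ξ)cos(8t), and u(ξ,t) = exp(-2ξ)w(ξ,t).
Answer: u(ξ, t) = 2exp(-2ξ)sin(4ξ)cos(8t)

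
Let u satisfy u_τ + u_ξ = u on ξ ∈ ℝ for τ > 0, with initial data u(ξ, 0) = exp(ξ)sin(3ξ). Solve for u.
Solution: Substitute u = exp(ξ)w.
Then u_ξ = exp(ξ)(w_ξ + w), u_τ = exp(ξ)w_τ; substituting and dividing by exp(ξ), the lower-order terms cancel: w_τ + w_ξ = 0 (standard advection equation).
Data for w: w(ξ,0) = exp(-ξ)u(ξ,0) = sin(3ξ).
By characteristics (dξ/dτ = 1), w(ξ,τ) = f(ξ - τ) with f = w(·, 0).
So w(ξ,τ) = sin(3ξ - 3τ), and u(ξ,τ) = exp(ξ)w(ξ,τ).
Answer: u(ξ, τ) = exp(ξ)sin(3ξ - 3τ)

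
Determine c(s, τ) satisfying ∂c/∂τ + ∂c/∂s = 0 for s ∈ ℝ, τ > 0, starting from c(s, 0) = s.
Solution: By characteristics (ds/dτ = 1), c(s,τ) = f(s - τ) with f = c(·, 0).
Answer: c(s, τ) = s - τ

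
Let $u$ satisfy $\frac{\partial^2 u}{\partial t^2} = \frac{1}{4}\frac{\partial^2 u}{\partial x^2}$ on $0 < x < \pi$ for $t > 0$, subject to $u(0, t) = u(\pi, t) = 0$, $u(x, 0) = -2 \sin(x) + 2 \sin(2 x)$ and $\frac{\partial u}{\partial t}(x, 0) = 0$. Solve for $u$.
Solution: Separating variables: $u = \sum [A_n \cos(\omega_n t) + B_n \sin(\omega_n t)] \sin(nx)$, $\omega_n = n/2$. From ICs: $A_1=-2, A_2=2$.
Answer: $u(x, t) = -2 \sin(x) \cos(t/2) + 2 \sin(2 x) \cos(t)$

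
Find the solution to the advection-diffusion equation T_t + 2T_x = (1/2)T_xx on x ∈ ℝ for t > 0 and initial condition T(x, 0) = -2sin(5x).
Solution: Change to a moving frame: let η = x - 2t, σ = t and write T(x,t) = u(η,σ).
By the chain rule T_t = u_σ - 2u_η, T_x = u_η, T_xx = u_ηη.
Then T_t + 2T_x = u_σ: the advection term cancels and the PDE becomes the heat equation u_σ = (1/2)u_ηη on η ∈ ℝ.
Initial data: u(η,0) = T(η,0) = -2sin(5η).
On η ∈ ℝ each mode satisfies (sin(nη))″ = -n² sin(nη), so exp(-n²σ/2) sin(nη) solves the heat equation; by superposition u(η,σ) = Σ c_n exp(-n²σ/2) sin(nη).
Reading off the coefficients: c_5=-2, so u(η,σ) = -2exp(-25σ/2)sin(5η).
Substituting back η = x - 2t, σ = t: T(x,t) = u(x - 2t, t).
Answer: T(x, t) = 2exp(-25t/2)sin(10t - 5x)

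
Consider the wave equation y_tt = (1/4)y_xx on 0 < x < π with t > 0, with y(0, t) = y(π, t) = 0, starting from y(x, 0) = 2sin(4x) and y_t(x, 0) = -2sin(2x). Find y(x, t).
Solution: Separating variables: y = Σ [A_n cos(ω_n t) + B_n sin(ω_n t)] sin(nx), ω_n = n/2. From ICs (B_n = velocity coefficient / ω_n): A_4=2, B_2=-2.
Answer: y(x, t) = -2sin(t)sin(2x) + 2sin(4x)cos(2t)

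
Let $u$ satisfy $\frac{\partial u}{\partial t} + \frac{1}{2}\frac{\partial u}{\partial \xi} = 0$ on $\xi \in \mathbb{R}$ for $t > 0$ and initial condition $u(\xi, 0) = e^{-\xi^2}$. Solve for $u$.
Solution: By method of characteristics (waves move right with speed 1/2):
Along characteristics $\xi - \frac{1}{2}t =$ const, $u$ is constant, so $u(\xi,t) = f(\xi - \frac{1}{2}t)$ with $f = u( \cdot , 0)$.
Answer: $u(\xi, t) = e^{-(\xi - t/2)^2}$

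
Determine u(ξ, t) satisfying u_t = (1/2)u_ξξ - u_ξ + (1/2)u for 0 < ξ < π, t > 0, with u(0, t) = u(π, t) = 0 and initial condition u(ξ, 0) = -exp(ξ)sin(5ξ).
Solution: Substitute u = exp(ξ)w.
Then u_ξ = exp(ξ)(w_ξ + w), u_ξξ = exp(ξ)(w_ξξ + 2w_ξ + w), u_t = exp(ξ)w_t; substituting and dividing by exp(ξ), the lower-order terms cancel: w_t = (1/2)w_ξξ (standard heat equation).
Data for w: w(ξ,0) = exp(-ξ)u(ξ,0) = -sin(5ξ). The boundary conditions carry over: w(0,t) = w(π,t) = 0.
Separating variables: w = Σ c_n exp(-n²t/2) sin(nξ). From w(ξ,0) = -sin(5ξ): c_5=-1.
So w(ξ,t) = -exp(-25t/2)sin(5ξ), and u(ξ,t) = exp(ξ)w(ξ,t).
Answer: u(ξ, t) = -exp(-25t/2)exp(ξ)sin(5ξ)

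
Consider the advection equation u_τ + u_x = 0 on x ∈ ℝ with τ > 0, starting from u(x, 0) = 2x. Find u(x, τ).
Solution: By method of characteristics (waves move right with speed 1):
Along characteristics x - τ = const, u is constant, so u(x,τ) = f(x - τ) with f = u(·, 0).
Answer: u(x, τ) = 2x - 2τ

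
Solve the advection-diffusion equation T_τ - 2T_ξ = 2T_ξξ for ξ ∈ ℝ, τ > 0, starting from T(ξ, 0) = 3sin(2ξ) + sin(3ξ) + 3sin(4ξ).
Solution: Change to a moving frame: let η = ξ + 2τ, σ = τ and write T(ξ,τ) = u(η,σ).
By the chain rule T_τ = u_σ + 2u_η, T_ξ = u_η, T_ξξ = u_ηη.
Then T_τ - 2T_ξ = u_σ: the advection term cancels and the PDE becomes the heat equation u_σ = 2u_ηη on η ∈ ℝ.
Initial data: u(η,0) = T(η,0) = 3sin(2η) + sin(3η) + 3sin(4η).
On η ∈ ℝ each mode satisfies (sin(nη))″ = -n² sin(nη), so exp(-2n²σ) sin(nη) solves the heat equation; by superposition u(η,σ) = Σ c_n exp(-2n²σ) sin(nη).
Reading off the coefficients: c_2=3, c_3=1, c_4=3, so u(η,σ) = 3exp(-8σ)sin(2η) + exp(-18σ)sin(3η) + 3exp(-32σ)sin(4η).
Substituting back η = ξ + 2τ, σ = τ: T(ξ,τ) = u(ξ + 2τ, τ).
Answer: T(ξ, τ) = 3exp(-8τ)sin(2ξ + 4τ) + exp(-18τ)sin(3ξ + 6τ) + 3exp(-32τ)sin(4ξ + 8τ)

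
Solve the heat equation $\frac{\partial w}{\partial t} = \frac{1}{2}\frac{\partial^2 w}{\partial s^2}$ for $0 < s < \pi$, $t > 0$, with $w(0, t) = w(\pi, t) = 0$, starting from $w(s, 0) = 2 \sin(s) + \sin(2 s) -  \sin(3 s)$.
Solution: Separating variables: $w = \sum c_n e^{-n^2t/2} \sin(ns)$. From $w(s,0) = 2 \sin(s) + \sin(2 s) - \sin(3 s)$: $c_1=2, c_2=1, c_3=-1$.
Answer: $w(s, t) = e^{-2 t} \sin(2 s) + 2 e^{-t/2} \sin(s) -  e^{-9 t/2} \sin(3 s)$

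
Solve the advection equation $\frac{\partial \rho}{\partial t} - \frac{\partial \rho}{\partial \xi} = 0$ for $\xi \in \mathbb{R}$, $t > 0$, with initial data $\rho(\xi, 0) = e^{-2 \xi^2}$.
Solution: By characteristics ($d\xi/dt = -1$), $\rho(\xi,t) = f(\xi + t)$ with $f = \rho( \cdot , 0)$.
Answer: $\rho(\xi, t) = e^{-2 (\xi + t)^2}$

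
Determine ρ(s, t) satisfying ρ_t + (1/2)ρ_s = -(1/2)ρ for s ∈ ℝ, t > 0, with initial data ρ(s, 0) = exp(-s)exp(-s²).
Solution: Substitute ρ = exp(-s)u, i.e. u = exp(s)ρ.
By the product rule, ρ_s = exp(-s)(u_s - u), ρ_t = exp(-s)u_t.
Substituting into the PDE and dividing by exp(-s): u_t + (1/2)(u_s - u) = -(1/2)u.
The lower-order terms cancel, leaving the standard advection equation u_t + (1/2)u_s = 0.
Initial data for u: u(s,0) = exp(s)ρ(s,0) = exp(-s²).
Solve for u:
  By method of characteristics (waves move right with speed 1/2):
  Along characteristics s - (1/2)t = const, u is constant, so u(s,t) = f(s - (1/2)t) with f = u(·, 0).
Hence u(s,t) = exp(-(s - t/2)²).
Transform back: ρ(s,t) = exp(-s)u(s,t).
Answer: ρ(s, t) = exp(-s)exp(-(s - t/2)²)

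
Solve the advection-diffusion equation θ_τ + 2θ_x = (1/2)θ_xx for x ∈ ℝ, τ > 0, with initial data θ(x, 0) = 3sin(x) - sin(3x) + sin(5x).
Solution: Moving frame: η = x - 2τ, σ = τ, θ = u(η,σ), so θ_τ = u_σ - 2u_η and θ_xx = u_ηη.
Hence θ_τ + 2θ_x = u_σ and the PDE becomes the heat equation u_σ = (1/2)u_ηη on η ∈ ℝ.
Initial data: u(η,0) = θ(η,0) = 3sin(η) - sin(3η) + sin(5η). Each mode sin(nη) decays as exp(-n²σ/2) on ℝ, so u(η,σ) = Σ c_n exp(-n²σ/2) sin(nη) with c_1=3, c_3=-1, c_5=1: u(η,σ) = 3exp(-σ/2)sin(η) - exp(-9σ/2)sin(3η) + exp(-25σ/2)sin(5η).
Substituting back: θ(x,τ) = u(x - 2τ, τ).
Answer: θ(x, τ) = 3exp(-τ/2)sin(x - 2τ) - exp(-9τ/2)sin(3x - 6τ) + exp(-25τ/2)sin(5x - 10τ)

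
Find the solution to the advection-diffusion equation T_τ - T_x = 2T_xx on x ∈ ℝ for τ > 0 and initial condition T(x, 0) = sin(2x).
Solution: Moving frame: η = x + τ, σ = τ, T = u(η,σ), so T_τ = u_σ + u_η and T_xx = u_ηη.
Hence T_τ - T_x = u_σ and the PDE becomes the heat equation u_σ = 2u_ηη on η ∈ ℝ.
Initial data: u(η,0) = T(η,0) = sin(2η). Each mode sin(nη) decays as exp(-2n²σ) on ℝ, so u(η,σ) = Σ c_n exp(-2n²σ) sin(nη) with c_2=1: u(η,σ) = exp(-8σ)sin(2η).
Substituting back: T(x,τ) = u(x + τ, τ).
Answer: T(x, τ) = exp(-8τ)sin(2x + 2τ)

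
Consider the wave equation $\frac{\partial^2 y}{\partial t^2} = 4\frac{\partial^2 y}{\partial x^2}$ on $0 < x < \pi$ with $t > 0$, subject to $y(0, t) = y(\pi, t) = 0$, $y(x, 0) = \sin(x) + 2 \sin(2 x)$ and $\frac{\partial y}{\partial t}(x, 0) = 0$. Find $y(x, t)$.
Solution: Separating variables: $y = \sum [A_n \cos(\omega_n t) + B_n \sin(\omega_n t)] \sin(nx)$, $\omega_n = 2n$. From ICs: $A_1=1, A_2=2$.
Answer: $y(x, t) = \sin(x) \cos(2 t) + 2 \sin(2 x) \cos(4 t)$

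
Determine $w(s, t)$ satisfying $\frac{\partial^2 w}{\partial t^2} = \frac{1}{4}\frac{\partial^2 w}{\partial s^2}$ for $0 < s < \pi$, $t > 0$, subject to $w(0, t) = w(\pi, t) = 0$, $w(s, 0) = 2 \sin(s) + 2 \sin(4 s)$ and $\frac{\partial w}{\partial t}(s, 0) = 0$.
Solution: Using separation of variables $w = X(s)T(t)$:
Eigenfunctions: $\sin(ns)$, $n = 1, 2, 3, \ldots$
General solution: $w(s, t) = \sum [A_n \cos(n t/2) + B_n \sin(n t/2)] \sin(ns)$
From $w(s,0) = 2 \sin(s) + 2 \sin(4 s)$: $A_1=2, A_4=2$. From $w_t(s,0) = 0$: all $B_n = 0$.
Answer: $w(s, t) = 2 \sin(s) \cos(t/2) + 2 \sin(4 s) \cos(2 t)$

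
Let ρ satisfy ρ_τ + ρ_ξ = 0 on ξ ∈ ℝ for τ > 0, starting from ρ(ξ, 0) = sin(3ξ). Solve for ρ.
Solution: By method of characteristics (waves move right with speed 1):
Along characteristics ξ - τ = const, ρ is constant, so ρ(ξ,τ) = f(ξ - τ) with f = ρ(·, 0).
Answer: ρ(ξ, τ) = sin(3ξ - 3τ)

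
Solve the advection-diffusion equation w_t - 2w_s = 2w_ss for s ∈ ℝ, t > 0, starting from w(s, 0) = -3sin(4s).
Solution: Moving frame: η = s + 2t, σ = t, w = u(η,σ), so w_t = u_σ + 2u_η and w_ss = u_ηη.
Hence w_t - 2w_s = u_σ and the PDE becomes the heat equation u_σ = 2u_ηη on η ∈ ℝ.
Initial data: u(η,0) = w(η,0) = -3sin(4η). Each mode sin(nη) decays as exp(-2n²σ) on ℝ, so u(η,σ) = Σ c_n exp(-2n²σ) sin(nη) with c_4=-3: u(η,σ) = -3exp(-32σ)sin(4η).
Substituting back: w(s,t) = u(s + 2t, t).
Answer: w(s, t) = -3exp(-32t)sin(4s + 8t)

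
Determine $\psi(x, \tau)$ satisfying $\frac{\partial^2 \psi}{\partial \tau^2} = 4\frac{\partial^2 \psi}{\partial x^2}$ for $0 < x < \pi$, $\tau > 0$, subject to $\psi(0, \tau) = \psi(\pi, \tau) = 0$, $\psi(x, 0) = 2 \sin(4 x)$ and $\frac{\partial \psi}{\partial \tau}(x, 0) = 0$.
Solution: Separating variables: $\psi = \sum [A_n \cos(\omega_n \tau) + B_n \sin(\omega_n \tau)] \sin(nx)$, $\omega_n = 2n$. From ICs: $A_4=2$.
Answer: $\psi(x, \tau) = 2 \sin(4 x) \cos(8 \tau)$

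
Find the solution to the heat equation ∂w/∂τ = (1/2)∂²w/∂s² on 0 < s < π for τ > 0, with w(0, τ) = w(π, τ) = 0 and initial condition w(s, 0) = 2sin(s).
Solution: Using separation of variables w = X(s)T(τ):
Eigenfunctions: sin(ns), n = 1, 2, 3, ...
General solution: w(s, τ) = Σ c_n sin(ns) exp(-n² τ/2)
Matching w(s,0) = 2sin(s) term by term: c_1=2.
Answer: w(s, τ) = 2exp(-τ/2)sin(s)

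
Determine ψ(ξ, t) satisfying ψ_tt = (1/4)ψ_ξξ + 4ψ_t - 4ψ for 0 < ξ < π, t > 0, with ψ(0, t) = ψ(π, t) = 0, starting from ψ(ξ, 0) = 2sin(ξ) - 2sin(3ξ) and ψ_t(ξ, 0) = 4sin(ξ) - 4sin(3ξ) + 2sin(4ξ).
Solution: Substitute ψ = exp(2t)u, i.e. u = exp(-2t)ψ.
By the product rule, ψ_t = exp(2t)(u_t + 2u), ψ_tt = exp(2t)(u_tt + 4u_t + 4u), ψ_ξξ = exp(2t)u_ξξ.
Substituting into the PDE and dividing by exp(2t): u_tt + 4u_t + 4u = (1/4)u_ξξ + 4(u_t + 2u) - 4u.
The lower-order terms cancel, leaving the standard wave equation u_tt = (1/4)u_ξξ.
Initial data for u: u(ξ,0) = ψ(ξ,0) = 2sin(ξ) - 2sin(3ξ); u_t(ξ,0) = ψ_t(ξ,0) - 2ψ(ξ,0) = 2sin(4ξ). The boundary conditions carry over: u(0,t) = u(π,t) = 0.
Solve for u:
  Using separation of variables u = X(ξ)T(t):
  Eigenfunctions: sin(nξ), n = 1, 2, 3, ...
  General solution: u(ξ, t) = Σ [A_n cos(n t/2) + B_n sin(n t/2)] sin(nξ)
  From u(ξ,0) = 2sin(ξ) - 2sin(3ξ): A_1=2, A_3=-2. From u_t(ξ,0) = 2sin(4ξ), using u_t(ξ,0) = Σ ω_n B_n sin(nξ) with ω_n = n/2: B_4 = 2/2 = 1.
Hence u(ξ,t) = sin(2t)sin(4ξ) + 2sin(ξ)cos(t/2) - 2sin(3ξ)cos(3t/2).
Transform back: ψ(ξ,t) = exp(2t)u(ξ,t).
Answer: ψ(ξ, t) = exp(2t)sin(2t)sin(4ξ) + 2exp(2t)sin(ξ)cos(t/2) - 2exp(2t)sin(3ξ)cos(3t/2)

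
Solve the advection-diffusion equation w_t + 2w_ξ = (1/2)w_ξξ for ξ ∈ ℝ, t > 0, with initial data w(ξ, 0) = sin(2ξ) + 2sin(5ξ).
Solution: Moving frame: η = ξ - 2t, σ = t, w = u(η,σ), so w_t = u_σ - 2u_η and w_ξξ = u_ηη.
Hence w_t + 2w_ξ = u_σ and the PDE becomes the heat equation u_σ = (1/2)u_ηη on η ∈ ℝ.
Initial data: u(η,0) = w(η,0) = sin(2η) + 2sin(5η). Each mode sin(nη) decays as exp(-n²σ/2) on ℝ, so u(η,σ) = Σ c_n exp(-n²σ/2) sin(nη) with c_2=1, c_5=2: u(η,σ) = exp(-2σ)sin(2η) + 2exp(-25σ/2)sin(5η).
Substituting back: w(ξ,t) = u(ξ - 2t, t).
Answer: w(ξ, t) = -exp(-2t)sin(4t - 2ξ) - 2exp(-25t/2)sin(10t - 5ξ)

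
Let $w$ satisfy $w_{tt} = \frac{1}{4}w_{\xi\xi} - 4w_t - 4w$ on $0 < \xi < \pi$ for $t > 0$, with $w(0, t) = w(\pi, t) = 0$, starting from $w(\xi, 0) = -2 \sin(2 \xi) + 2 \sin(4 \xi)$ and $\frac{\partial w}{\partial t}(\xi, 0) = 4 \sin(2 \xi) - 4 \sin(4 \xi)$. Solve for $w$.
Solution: Substitute $w = e^{-2t}u$.
Then $w_t = e^{-2t}(u_t - 2u)$, $w_{tt} = e^{-2t}(u_{tt} - 4u_t + 4u)$, $w_{\xi\xi} = e^{-2t}u_{\xi\xi}$; substituting and dividing by $e^{-2t}$, the lower-order terms cancel: $u_{tt} = \frac{1}{4}u_{\xi\xi}$ (standard wave equation).
Data for $u$: $u(\xi,0) = w(\xi,0) = -2 \sin(2 \xi) + 2 \sin(4 \xi)$; $u_t(\xi,0) = w_t(\xi,0) + 2w(\xi,0) = 0$. The boundary conditions carry over: $u(0,t) = u(\pi,t) = 0$.
Separating variables: $u = \sum [A_n \cos(\omega_n t) + B_n \sin(\omega_n t)] \sin(n\xi)$, $\omega_n = n/2$. From ICs: $A_2=-2, A_4=2$.
So $u(\xi,t) = -2 \sin(2 \xi) \cos(t) + 2 \sin(4 \xi) \cos(2 t)$, and $w(\xi,t) = e^{-2t}u(\xi,t)$.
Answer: $w(\xi, t) = -2 e^{-2 t} \sin(2 \xi) \cos(t) + 2 e^{-2 t} \sin(4 \xi) \cos(2 t)$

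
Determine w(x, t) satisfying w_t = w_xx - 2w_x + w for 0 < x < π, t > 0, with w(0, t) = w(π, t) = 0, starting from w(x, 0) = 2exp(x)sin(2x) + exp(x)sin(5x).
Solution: Substitute w = exp(x)u.
Then w_x = exp(x)(u_x + u), w_xx = exp(x)(u_xx + 2u_x + u), w_t = exp(x)u_t; substituting and dividing by exp(x), the lower-order terms cancel: u_t = u_xx (standard heat equation).
Data for u: u(x,0) = exp(-x)w(x,0) = 2sin(2x) + sin(5x). The boundary conditions carry over: u(0,t) = u(π,t) = 0.
Separating variables: u = Σ c_n exp(-n²t) sin(nx). From u(x,0) = 2sin(2x) + sin(5x): c_2=2, c_5=1.
So u(x,t) = 2exp(-4t)sin(2x) + exp(-25t)sin(5x), and w(x,t) = exp(x)u(x,t).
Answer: w(x, t) = 2exp(-4t)exp(x)sin(2x) + exp(-25t)exp(x)sin(5x)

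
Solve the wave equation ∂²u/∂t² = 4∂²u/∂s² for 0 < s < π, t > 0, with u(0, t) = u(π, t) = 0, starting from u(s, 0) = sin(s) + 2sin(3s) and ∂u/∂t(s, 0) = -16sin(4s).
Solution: Separating variables: u = Σ [A_n cos(ω_n t) + B_n sin(ω_n t)] sin(ns), ω_n = 2n. From ICs (B_n = velocity coefficient / ω_n): A_1=1, A_3=2, B_4=-2.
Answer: u(s, t) = sin(s)cos(2t) + 2sin(3s)cos(6t) - 2sin(4s)sin(8t)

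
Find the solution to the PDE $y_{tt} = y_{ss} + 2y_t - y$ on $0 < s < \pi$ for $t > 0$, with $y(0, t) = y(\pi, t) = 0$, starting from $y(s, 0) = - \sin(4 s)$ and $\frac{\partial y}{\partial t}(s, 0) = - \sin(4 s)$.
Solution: Substitute $y = e^{t}u$.
Then $y_t = e^{t}(u_t + u)$, $y_{tt} = e^{t}(u_{tt} + 2u_t + u)$, $y_{ss} = e^{t}u_{ss}$; substituting and dividing by $e^{t}$, the lower-order terms cancel: $u_{tt} = u_{ss}$ (standard wave equation).
Data for $u$: $u(s,0) = y(s,0) = - \sin(4 s)$; $u_t(s,0) = y_t(s,0) - y(s,0) = 0$. The boundary conditions carry over: $u(0,t) = u(\pi,t) = 0$.
Separating variables: $u = \sum [A_n \cos(\omega_n t) + B_n \sin(\omega_n t)] \sin(ns)$, $\omega_n = n$. From ICs: $A_4=-1$.
So $u(s,t) = - \sin(4 s) \cos(4 t)$, and $y(s,t) = e^{t}u(s,t)$.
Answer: $y(s, t) = - e^{t} \sin(4 s) \cos(4 t)$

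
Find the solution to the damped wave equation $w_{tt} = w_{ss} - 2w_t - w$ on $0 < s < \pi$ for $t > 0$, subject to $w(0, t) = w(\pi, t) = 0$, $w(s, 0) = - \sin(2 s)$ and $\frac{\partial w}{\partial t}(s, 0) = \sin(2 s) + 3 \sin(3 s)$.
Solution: Substitute $w = e^{-t}u$.
Then $w_t = e^{-t}(u_t - u)$, $w_{tt} = e^{-t}(u_{tt} - 2u_t + u)$, $w_{ss} = e^{-t}u_{ss}$; substituting and dividing by $e^{-t}$, the lower-order terms cancel: $u_{tt} = u_{ss}$ (standard wave equation).
Data for $u$: $u(s,0) = w(s,0) = - \sin(2 s)$; $u_t(s,0) = w_t(s,0) + w(s,0) = 3 \sin(3 s)$. The boundary conditions carry over: $u(0,t) = u(\pi,t) = 0$.
Separating variables: $u = \sum [A_n \cos(\omega_n t) + B_n \sin(\omega_n t)] \sin(ns)$, $\omega_n = n$. From ICs ($B_n$ = velocity coefficient / $\omega_n$): $A_2=-1, B_3=1$.
So $u(s,t) = - \sin(2 s) \cos(2 t) + \sin(3 s) \sin(3 t)$, and $w(s,t) = e^{-t}u(s,t)$.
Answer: $w(s, t) = - e^{-t} \sin(2 s) \cos(2 t) + e^{-t} \sin(3 s) \sin(3 t)$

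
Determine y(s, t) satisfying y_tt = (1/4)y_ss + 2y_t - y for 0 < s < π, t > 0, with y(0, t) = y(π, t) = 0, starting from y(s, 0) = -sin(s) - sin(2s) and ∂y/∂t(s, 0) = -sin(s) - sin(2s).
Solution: Substitute y = exp(t)u.
Then y_t = exp(t)(u_t + u), y_tt = exp(t)(u_tt + 2u_t + u), y_ss = exp(t)u_ss; substituting and dividing by exp(t), the lower-order terms cancel: u_tt = (1/4)u_ss (standard wave equation).
Data for u: u(s,0) = y(s,0) = -sin(s) - sin(2s); u_t(s,0) = y_t(s,0) - y(s,0) = 0. The boundary conditions carry over: u(0,t) = u(π,t) = 0.
Separating variables: u = Σ [A_n cos(ω_n t) + B_n sin(ω_n t)] sin(ns), ω_n = n/2. From ICs: A_1=-1, A_2=-1.
So u(s,t) = -sin(s)cos(t/2) - sin(2s)cos(t), and y(s,t) = exp(t)u(s,t).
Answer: y(s, t) = -exp(t)sin(s)cos(t/2) - exp(t)sin(2s)cos(t)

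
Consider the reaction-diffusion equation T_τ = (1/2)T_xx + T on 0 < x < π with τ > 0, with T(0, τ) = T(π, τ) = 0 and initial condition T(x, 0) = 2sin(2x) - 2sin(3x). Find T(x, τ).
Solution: Substitute T = exp(τ)u, i.e. u = exp(-τ)T.
By the product rule, T_τ = exp(τ)(u_τ + u), T_xx = exp(τ)u_xx.
Substituting into the PDE and dividing by exp(τ): u_τ + u = (1/2)u_xx + u.
The lower-order terms cancel, leaving the standard heat equation u_τ = (1/2)u_xx.
Initial data for u: u(x,0) = T(x,0) = 2sin(2x) - 2sin(3x). The boundary conditions carry over: u(0,τ) = u(π,τ) = 0.
Solve for u:
  Using separation of variables u = X(x)G(τ):
  Eigenfunctions: sin(nx), n = 1, 2, 3, ...
  General solution: u(x, τ) = Σ c_n sin(nx) exp(-n² τ/2)
  Matching u(x,0) = 2sin(2x) - 2sin(3x) term by term: c_2=2, c_3=-2.
Hence u(x,τ) = 2exp(-2τ)sin(2x) - 2exp(-9τ/2)sin(3x).
Transform back: T(x,τ) = exp(τ)u(x,τ).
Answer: T(x, τ) = 2exp(-τ)sin(2x) - 2exp(-7τ/2)sin(3x)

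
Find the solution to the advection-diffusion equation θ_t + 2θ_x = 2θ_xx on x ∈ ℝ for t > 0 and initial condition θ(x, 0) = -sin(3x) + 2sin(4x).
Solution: Change to a moving frame: let η = x - 2t, σ = t and write θ(x,t) = u(η,σ).
By the chain rule θ_t = u_σ - 2u_η, θ_x = u_η, θ_xx = u_ηη.
Then θ_t + 2θ_x = u_σ: the advection term cancels and the PDE becomes the heat equation u_σ = 2u_ηη on η ∈ ℝ.
Initial data: u(η,0) = θ(η,0) = -sin(3η) + 2sin(4η).
On η ∈ ℝ each mode satisfies (sin(nη))″ = -n² sin(nη), so exp(-2n²σ) sin(nη) solves the heat equation; by superposition u(η,σ) = Σ c_n exp(-2n²σ) sin(nη).
Reading off the coefficients: c_3=-1, c_4=2, so u(η,σ) = -exp(-18σ)sin(3η) + 2exp(-32σ)sin(4η).
Substituting back η = x - 2t, σ = t: θ(x,t) = u(x - 2t, t).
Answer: θ(x, t) = exp(-18t)sin(6t - 3x) - 2exp(-32t)sin(8t - 4x)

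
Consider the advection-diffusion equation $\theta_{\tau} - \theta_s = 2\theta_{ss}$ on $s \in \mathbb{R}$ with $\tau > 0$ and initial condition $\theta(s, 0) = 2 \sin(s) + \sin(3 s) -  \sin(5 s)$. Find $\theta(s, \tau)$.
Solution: Moving frame: $\eta = s + \tau$, $\sigma = \tau$, $\theta = u(\eta,\sigma)$, so $\theta_{\tau} = u_{\sigma} + u_{\eta}$ and $\theta_{ss} = u_{\eta\eta}$.
Hence $\theta_{\tau} - \theta_s = u_{\sigma}$ and the PDE becomes the heat equation $u_{\sigma} = 2u_{\eta\eta}$ on $\eta \in \mathbb{R}$.
Initial data: $u(\eta,0) = \theta(\eta,0) = 2 \sin(\eta) + \sin(3 \eta) - \sin(5 \eta)$. Each mode $\sin(n\eta)$ decays as $e^{-2n^2\sigma}$ on $\mathbb{R}$, so $u(\eta,\sigma) = \sum c_n e^{-2n^2\sigma} \sin(n\eta)$ with $c_1=2, c_3=1, c_5=-1$: $u(\eta,\sigma) = 2 e^{-2 \sigma} \sin(\eta) + e^{-18 \sigma} \sin(3 \eta) - e^{-50 \sigma} \sin(5 \eta)$.
Substituting back: $\theta(s,\tau) = u(s + \tau, \tau)$.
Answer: $\theta(s, \tau) = 2 e^{-2 \tau} \sin(\tau + s) + e^{-18 \tau} \sin(3 \tau + 3 s) -  e^{-50 \tau} \sin(5 \tau + 5 s)$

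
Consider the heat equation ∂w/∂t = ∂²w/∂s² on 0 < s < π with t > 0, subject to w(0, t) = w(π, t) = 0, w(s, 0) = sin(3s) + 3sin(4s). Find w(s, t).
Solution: Using separation of variables w = X(s)T(t):
Eigenfunctions: sin(ns), n = 1, 2, 3, ...
General solution: w(s, t) = Σ c_n sin(ns) exp(-n² t)
Matching w(s,0) = sin(3s) + 3sin(4s) term by term: c_3=1, c_4=3.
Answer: w(s, t) = exp(-9t)sin(3s) + 3exp(-16t)sin(4s)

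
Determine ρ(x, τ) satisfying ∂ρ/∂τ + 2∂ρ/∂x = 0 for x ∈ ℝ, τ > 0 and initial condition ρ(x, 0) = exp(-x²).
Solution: By method of characteristics (waves move right with speed 2):
Along characteristics x - 2τ = const, ρ is constant, so ρ(x,τ) = f(x - 2τ) with f = ρ(·, 0).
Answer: ρ(x, τ) = exp(-(x - 2τ)²)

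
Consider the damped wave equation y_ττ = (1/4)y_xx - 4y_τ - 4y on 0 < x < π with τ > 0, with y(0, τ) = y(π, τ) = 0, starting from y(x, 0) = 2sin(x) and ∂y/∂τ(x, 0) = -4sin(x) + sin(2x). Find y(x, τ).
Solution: Substitute y = exp(-2τ)u, i.e. u = exp(2τ)y.
By the product rule, y_τ = exp(-2τ)(u_τ - 2u), y_ττ = exp(-2τ)(u_ττ - 4u_τ + 4u), y_xx = exp(-2τ)u_xx.
Substituting into the PDE and dividing by exp(-2τ): u_ττ - 4u_τ + 4u = (1/4)u_xx - 4(u_τ - 2u) - 4u.
The lower-order terms cancel, leaving the standard wave equation u_ττ = (1/4)u_xx.
Initial data for u: u(x,0) = y(x,0) = 2sin(x); u_τ(x,0) = y_τ(x,0) + 2y(x,0) = sin(2x). The boundary conditions carry over: u(0,τ) = u(π,τ) = 0.
Solve for u:
  Using separation of variables u = X(x)T(τ):
  Eigenfunctions: sin(nx), n = 1, 2, 3, ...
  General solution: u(x, τ) = Σ [A_n cos(n τ/2) + B_n sin(n τ/2)] sin(nx)
  From u(x,0) = 2sin(x): A_1=2. From u_τ(x,0) = sin(2x), using u_τ(x,0) = Σ ω_n B_n sin(nx) with ω_n = n/2: B_2 = 1/1 = 1.
Hence u(x,τ) = 2sin(x)cos(τ/2) + sin(2x)sin(τ).
Transform back: y(x,τ) = exp(-2τ)u(x,τ).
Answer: y(x, τ) = 2exp(-2τ)sin(x)cos(τ/2) + exp(-2τ)sin(2x)sin(τ)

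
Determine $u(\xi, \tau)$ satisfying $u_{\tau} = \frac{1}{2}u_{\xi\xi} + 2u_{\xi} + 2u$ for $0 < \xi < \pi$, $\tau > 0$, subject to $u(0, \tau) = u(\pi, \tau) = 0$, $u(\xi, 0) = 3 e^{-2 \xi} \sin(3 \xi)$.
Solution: Substitute $u = e^{-2\xi}w$, i.e. $w = e^{2\xi}u$.
By the product rule, $u_{\xi} = e^{-2\xi}(w_{\xi} - 2w)$, $u_{\xi\xi} = e^{-2\xi}(w_{\xi\xi} - 4w_{\xi} + 4w)$, $u_{\tau} = e^{-2\xi}w_{\tau}$.
Substituting into the PDE and dividing by $e^{-2\xi}$: $w_{\tau} = \frac{1}{2}(w_{\xi\xi} - 4w_{\xi} + 4w) + 2(w_{\xi} - 2w) + 2w$.
The lower-order terms cancel, leaving the standard heat equation $w_{\tau} = \frac{1}{2}w_{\xi\xi}$.
Initial data for $w$: $w(\xi,0) = e^{2\xi}u(\xi,0) = 3 \sin(3 \xi)$. The boundary conditions carry over: $w(0,\tau) = w(\pi,\tau) = 0$.
Solve for $w$:
  Using separation of variables $w = X(\xi)T(\tau)$:
  Eigenfunctions: $\sin(n\xi)$, $n = 1, 2, 3, \ldots$
  General solution: $w(\xi, \tau) = \sum c_n \sin(n\xi) e^{-n^2 \tau/2}$
  Matching $w(\xi,0) = 3 \sin(3 \xi)$ term by term: $c_3=3$.
Hence $w(\xi,\tau) = 3 e^{-9 \tau/2} \sin(3 \xi)$.
Transform back: $u(\xi,\tau) = e^{-2\xi}w(\xi,\tau)$.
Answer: $u(\xi, \tau) = 3 e^{-9 \tau/2} e^{-2 \xi} \sin(3 \xi)$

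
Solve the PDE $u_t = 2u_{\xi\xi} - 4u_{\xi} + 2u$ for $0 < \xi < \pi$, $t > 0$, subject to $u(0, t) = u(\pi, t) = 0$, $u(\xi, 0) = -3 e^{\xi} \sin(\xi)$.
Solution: Substitute $u = e^{\xi}w$.
Then $u_{\xi} = e^{\xi}(w_{\xi} + w)$, $u_{\xi\xi} = e^{\xi}(w_{\xi\xi} + 2w_{\xi} + w)$, $u_t = e^{\xi}w_t$; substituting and dividing by $e^{\xi}$, the lower-order terms cancel: $w_t = 2w_{\xi\xi}$ (standard heat equation).
Data for $w$: $w(\xi,0) = e^{-\xi}u(\xi,0) = -3 \sin(\xi)$. The boundary conditions carry over: $w(0,t) = w(\pi,t) = 0$.
Separating variables: $w = \sum c_n e^{-2n^2t} \sin(n\xi)$. From $w(\xi,0) = -3 \sin(\xi)$: $c_1=-3$.
So $w(\xi,t) = -3 e^{-2 t} \sin(\xi)$, and $u(\xi,t) = e^{\xi}w(\xi,t)$.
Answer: $u(\xi, t) = -3 e^{\xi} e^{-2 t} \sin(\xi)$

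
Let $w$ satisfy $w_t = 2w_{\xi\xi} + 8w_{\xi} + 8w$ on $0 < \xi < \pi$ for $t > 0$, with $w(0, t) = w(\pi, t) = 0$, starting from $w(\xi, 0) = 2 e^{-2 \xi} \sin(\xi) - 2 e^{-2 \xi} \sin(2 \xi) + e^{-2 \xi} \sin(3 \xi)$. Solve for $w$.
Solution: Substitute $w = e^{-2\xi}u$, i.e. $u = e^{2\xi}w$.
By the product rule, $w_{\xi} = e^{-2\xi}(u_{\xi} - 2u)$, $w_{\xi\xi} = e^{-2\xi}(u_{\xi\xi} - 4u_{\xi} + 4u)$, $w_t = e^{-2\xi}u_t$.
Substituting into the PDE and dividing by $e^{-2\xi}$: $u_t = 2(u_{\xi\xi} - 4u_{\xi} + 4u) + 8(u_{\xi} - 2u) + 8u$.
The lower-order terms cancel, leaving the standard heat equation $u_t = 2u_{\xi\xi}$.
Initial data for $u$: $u(\xi,0) = e^{2\xi}w(\xi,0) = 2 \sin(\xi) - 2 \sin(2 \xi) + \sin(3 \xi)$. The boundary conditions carry over: $u(0,t) = u(\pi,t) = 0$.
Solve for $u$:
  Using separation of variables $u = X(\xi)T(t)$:
  Eigenfunctions: $\sin(n\xi)$, $n = 1, 2, 3, \ldots$
  General solution: $u(\xi, t) = \sum c_n \sin(n\xi) e^{-2n^2 t}$
  Matching $u(\xi,0) = 2 \sin(\xi) - 2 \sin(2 \xi) + \sin(3 \xi)$ term by term: $c_1=2, c_2=-2, c_3=1$.
Hence $u(\xi,t) = 2 e^{-2 t} \sin(\xi) - 2 e^{-8 t} \sin(2 \xi) + e^{-18 t} \sin(3 \xi)$.
Transform back: $w(\xi,t) = e^{-2\xi}u(\xi,t)$.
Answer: $w(\xi, t) = 2 e^{-2 \xi} e^{-2 t} \sin(\xi) - 2 e^{-2 \xi} e^{-8 t} \sin(2 \xi) + e^{-2 \xi} e^{-18 t} \sin(3 \xi)$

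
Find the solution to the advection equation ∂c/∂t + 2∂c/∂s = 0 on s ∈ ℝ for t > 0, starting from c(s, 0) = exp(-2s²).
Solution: By characteristics (ds/dt = 2), c(s,t) = f(s - 2t) with f = c(·, 0).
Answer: c(s, t) = exp(-2(s - 2t)²)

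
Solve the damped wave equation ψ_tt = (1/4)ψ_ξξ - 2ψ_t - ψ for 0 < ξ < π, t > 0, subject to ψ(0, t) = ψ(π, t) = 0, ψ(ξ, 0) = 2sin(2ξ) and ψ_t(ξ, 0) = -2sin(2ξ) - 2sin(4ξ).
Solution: Substitute ψ = exp(-t)u.
Then ψ_t = exp(-t)(u_t - u), ψ_tt = exp(-t)(u_tt - 2u_t + u), ψ_ξξ = exp(-t)u_ξξ; substituting and dividing by exp(-t), the lower-order terms cancel: u_tt = (1/4)u_ξξ (standard wave equation).
Data for u: u(ξ,0) = ψ(ξ,0) = 2sin(2ξ); u_t(ξ,0) = ψ_t(ξ,0) + ψ(ξ,0) = -2sin(4ξ). The boundary conditions carry over: u(0,t) = u(π,t) = 0.
Separating variables: u = Σ [A_n cos(ω_n t) + B_n sin(ω_n t)] sin(nξ), ω_n = n/2. From ICs (B_n = velocity coefficient / ω_n): A_2=2, B_4=-1.
So u(ξ,t) = -sin(2t)sin(4ξ) + 2sin(2ξ)cos(t), and ψ(ξ,t) = exp(-t)u(ξ,t).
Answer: ψ(ξ, t) = -exp(-t)sin(2t)sin(4ξ) + 2exp(-t)sin(2ξ)cos(t)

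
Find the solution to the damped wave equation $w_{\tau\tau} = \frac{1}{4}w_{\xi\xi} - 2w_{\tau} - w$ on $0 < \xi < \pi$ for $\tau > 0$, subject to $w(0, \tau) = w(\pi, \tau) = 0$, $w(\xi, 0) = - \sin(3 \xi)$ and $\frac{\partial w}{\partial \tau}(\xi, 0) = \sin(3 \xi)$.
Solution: Substitute $w = e^{-\tau}u$.
Then $w_{\tau} = e^{-\tau}(u_{\tau} - u)$, $w_{\tau\tau} = e^{-\tau}(u_{\tau\tau} - 2u_{\tau} + u)$, $w_{\xi\xi} = e^{-\tau}u_{\xi\xi}$; substituting and dividing by $e^{-\tau}$, the lower-order terms cancel: $u_{\tau\tau} = \frac{1}{4}u_{\xi\xi}$ (standard wave equation).
Data for $u$: $u(\xi,0) = w(\xi,0) = - \sin(3 \xi)$; $u_{\tau}(\xi,0) = w_{\tau}(\xi,0) + w(\xi,0) = 0$. The boundary conditions carry over: $u(0,\tau) = u(\pi,\tau) = 0$.
Separating variables: $u = \sum [A_n \cos(\omega_n \tau) + B_n \sin(\omega_n \tau)] \sin(n\xi)$, $\omega_n = n/2$. From ICs: $A_3=-1$.
So $u(\xi,\tau) = - \sin(3 \xi) \cos(3 \tau/2)$, and $w(\xi,\tau) = e^{-\tau}u(\xi,\tau)$.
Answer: $w(\xi, \tau) = - e^{-\tau} \sin(3 \xi) \cos(3 \tau/2)$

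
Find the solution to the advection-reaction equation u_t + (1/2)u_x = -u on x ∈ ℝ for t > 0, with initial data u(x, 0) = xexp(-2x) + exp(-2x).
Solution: Substitute u = exp(-2x)w.
Then u_x = exp(-2x)(w_x - 2w), u_t = exp(-2x)w_t; substituting and dividing by exp(-2x), the lower-order terms cancel: w_t + (1/2)w_x = 0 (standard advection equation).
Data for w: w(x,0) = exp(2x)u(x,0) = x + 1.
By characteristics (dx/dt = 1/2), w(x,t) = f(x - (1/2)t) with f = w(·, 0).
So w(x,t) = -(1/2)t + x + 1, and u(x,t) = exp(-2x)w(x,t).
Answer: u(x, t) = -(1/2)texp(-2x) + xexp(-2x) + exp(-2x)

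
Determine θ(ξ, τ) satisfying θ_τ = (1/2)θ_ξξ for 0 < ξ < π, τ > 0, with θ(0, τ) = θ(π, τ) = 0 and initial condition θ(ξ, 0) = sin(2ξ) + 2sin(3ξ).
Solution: Using separation of variables θ = X(ξ)G(τ):
Eigenfunctions: sin(nξ), n = 1, 2, 3, ...
General solution: θ(ξ, τ) = Σ c_n sin(nξ) exp(-n² τ/2)
Matching θ(ξ,0) = sin(2ξ) + 2sin(3ξ) term by term: c_2=1, c_3=2.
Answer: θ(ξ, τ) = exp(-2τ)sin(2ξ) + 2exp(-9τ/2)sin(3ξ)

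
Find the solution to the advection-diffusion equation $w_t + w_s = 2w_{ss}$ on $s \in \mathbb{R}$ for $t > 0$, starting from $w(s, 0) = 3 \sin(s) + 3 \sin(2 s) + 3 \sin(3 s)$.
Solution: Moving frame: $\eta = s - t$, $\sigma = t$, $w = u(\eta,\sigma)$, so $w_t = u_{\sigma} - u_{\eta}$ and $w_{ss} = u_{\eta\eta}$.
Hence $w_t + w_s = u_{\sigma}$ and the PDE becomes the heat equation $u_{\sigma} = 2u_{\eta\eta}$ on $\eta \in \mathbb{R}$.
Initial data: $u(\eta,0) = w(\eta,0) = 3 \sin(\eta) + 3 \sin(2 \eta) + 3 \sin(3 \eta)$. Each mode $\sin(n\eta)$ decays as $e^{-2n^2\sigma}$ on $\mathbb{R}$, so $u(\eta,\sigma) = \sum c_n e^{-2n^2\sigma} \sin(n\eta)$ with $c_1=3, c_2=3, c_3=3$: $u(\eta,\sigma) = 3 e^{-2 \sigma} \sin(\eta) + 3 e^{-8 \sigma} \sin(2 \eta) + 3 e^{-18 \sigma} \sin(3 \eta)$.
Substituting back: $w(s,t) = u(s - t, t)$.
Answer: $w(s, t) = 3 e^{-2 t} \sin(s - t) + 3 e^{-8 t} \sin(2 s - 2 t) + 3 e^{-18 t} \sin(3 s - 3 t)$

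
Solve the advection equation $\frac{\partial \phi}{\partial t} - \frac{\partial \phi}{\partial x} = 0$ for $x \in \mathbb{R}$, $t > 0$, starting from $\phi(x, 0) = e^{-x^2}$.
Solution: By method of characteristics (waves move left with speed 1):
Along characteristics $x + t =$ const, $\phi$ is constant, so $\phi(x,t) = f(x + t)$ with $f = \phi( \cdot , 0)$.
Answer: $\phi(x, t) = e^{-(t + x)^2}$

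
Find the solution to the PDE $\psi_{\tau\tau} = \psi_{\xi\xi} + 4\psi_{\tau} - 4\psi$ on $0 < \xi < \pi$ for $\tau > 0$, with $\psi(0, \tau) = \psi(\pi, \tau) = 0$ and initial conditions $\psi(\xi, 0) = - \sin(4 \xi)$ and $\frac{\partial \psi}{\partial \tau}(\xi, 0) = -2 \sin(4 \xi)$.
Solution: Substitute $\psi = e^{2\tau}u$.
Then $\psi_{\tau} = e^{2\tau}(u_{\tau} + 2u)$, $\psi_{\tau\tau} = e^{2\tau}(u_{\tau\tau} + 4u_{\tau} + 4u)$, $\psi_{\xi\xi} = e^{2\tau}u_{\xi\xi}$; substituting and dividing by $e^{2\tau}$, the lower-order terms cancel: $u_{\tau\tau} = u_{\xi\xi}$ (standard wave equation).
Data for $u$: $u(\xi,0) = \psi(\xi,0) = - \sin(4 \xi)$; $u_{\tau}(\xi,0) = \psi_{\tau}(\xi,0) - 2\psi(\xi,0) = 0$. The boundary conditions carry over: $u(0,\tau) = u(\pi,\tau) = 0$.
Separating variables: $u = \sum [A_n \cos(\omega_n \tau) + B_n \sin(\omega_n \tau)] \sin(n\xi)$, $\omega_n = n$. From ICs: $A_4=-1$.
So $u(\xi,\tau) = - \sin(4 \xi) \cos(4 \tau)$, and $\psi(\xi,\tau) = e^{2\tau}u(\xi,\tau)$.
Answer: $\psi(\xi, \tau) = - e^{2 \tau} \sin(4 \xi) \cos(4 \tau)$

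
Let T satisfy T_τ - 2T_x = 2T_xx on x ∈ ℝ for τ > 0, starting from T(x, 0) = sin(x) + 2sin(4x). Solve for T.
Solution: Moving frame: η = x + 2τ, σ = τ, T = u(η,σ), so T_τ = u_σ + 2u_η and T_xx = u_ηη.
Hence T_τ - 2T_x = u_σ and the PDE becomes the heat equation u_σ = 2u_ηη on η ∈ ℝ.
Initial data: u(η,0) = T(η,0) = sin(η) + 2sin(4η). Each mode sin(nη) decays as exp(-2n²σ) on ℝ, so u(η,σ) = Σ c_n exp(-2n²σ) sin(nη) with c_1=1, c_4=2: u(η,σ) = exp(-2σ)sin(η) + 2exp(-32σ)sin(4η).
Substituting back: T(x,τ) = u(x + 2τ, τ).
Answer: T(x, τ) = exp(-2τ)sin(x + 2τ) + 2exp(-32τ)sin(4x + 8τ)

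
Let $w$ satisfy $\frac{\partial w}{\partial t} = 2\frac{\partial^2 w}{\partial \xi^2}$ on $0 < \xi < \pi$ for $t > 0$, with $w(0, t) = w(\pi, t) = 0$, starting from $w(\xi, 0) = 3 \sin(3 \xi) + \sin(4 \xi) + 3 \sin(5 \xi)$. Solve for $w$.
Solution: Separating variables: $w = \sum c_n e^{-2n^2t} \sin(n\xi)$. From $w(\xi,0) = 3 \sin(3 \xi) + \sin(4 \xi) + 3 \sin(5 \xi)$: $c_3=3, c_4=1, c_5=3$.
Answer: $w(\xi, t) = 3 e^{-18 t} \sin(3 \xi) + e^{-32 t} \sin(4 \xi) + 3 e^{-50 t} \sin(5 \xi)$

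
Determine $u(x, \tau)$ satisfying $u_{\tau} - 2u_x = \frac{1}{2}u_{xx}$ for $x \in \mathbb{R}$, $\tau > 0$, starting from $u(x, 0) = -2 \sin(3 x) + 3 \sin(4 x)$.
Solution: Change to a moving frame: let $\eta = x + 2\tau$, $\sigma = \tau$ and write $u(x,\tau) = w(\eta,\sigma)$.
By the chain rule $u_{\tau} = w_{\sigma} + 2w_{\eta}$, $u_x = w_{\eta}$, $u_{xx} = w_{\eta\eta}$.
Then $u_{\tau} - 2u_x = w_{\sigma}$: the advection term cancels and the PDE becomes the heat equation $w_{\sigma} = \frac{1}{2}w_{\eta\eta}$ on $\eta \in \mathbb{R}$.
Initial data: $w(\eta,0) = u(\eta,0) = -2 \sin(3 \eta) + 3 \sin(4 \eta)$.
On $\eta \in \mathbb{R}$ each mode satisfies $(\sin(n\eta))'' = -n^2 \sin(n\eta)$, so $e^{-n^2\sigma/2} \sin(n\eta)$ solves the heat equation; by superposition $w(\eta,\sigma) = \sum c_n e^{-n^2\sigma/2} \sin(n\eta)$.
Reading off the coefficients: $c_3=-2, c_4=3$, so $w(\eta,\sigma) = 3 e^{-8 \sigma} \sin(4 \eta) - 2 e^{-9 \sigma/2} \sin(3 \eta)$.
Substituting back $\eta = x + 2\tau$, $\sigma = \tau$: $u(x,\tau) = w(x + 2\tau, \tau)$.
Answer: $u(x, \tau) = 3 e^{-8 \tau} \sin(8 \tau + 4 x) - 2 e^{-9 \tau/2} \sin(6 \tau + 3 x)$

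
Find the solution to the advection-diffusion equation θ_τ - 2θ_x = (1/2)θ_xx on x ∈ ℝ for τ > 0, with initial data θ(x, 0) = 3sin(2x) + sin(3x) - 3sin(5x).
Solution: Change to a moving frame: let η = x + 2τ, σ = τ and write θ(x,τ) = u(η,σ).
By the chain rule θ_τ = u_σ + 2u_η, θ_x = u_η, θ_xx = u_ηη.
Then θ_τ - 2θ_x = u_σ: the advection term cancels and the PDE becomes the heat equation u_σ = (1/2)u_ηη on η ∈ ℝ.
Initial data: u(η,0) = θ(η,0) = 3sin(2η) + sin(3η) - 3sin(5η).
On η ∈ ℝ each mode satisfies (sin(nη))″ = -n² sin(nη), so exp(-n²σ/2) sin(nη) solves the heat equation; by superposition u(η,σ) = Σ c_n exp(-n²σ/2) sin(nη).
Reading off the coefficients: c_2=3, c_3=1, c_5=-3, so u(η,σ) = 3exp(-2σ)sin(2η) + exp(-9σ/2)sin(3η) - 3exp(-25σ/2)sin(5η).
Substituting back η = x + 2τ, σ = τ: θ(x,τ) = u(x + 2τ, τ).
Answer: θ(x, τ) = 3exp(-2τ)sin(2x + 4τ) + exp(-9τ/2)sin(3x + 6τ) - 3exp(-25τ/2)sin(5x + 10τ)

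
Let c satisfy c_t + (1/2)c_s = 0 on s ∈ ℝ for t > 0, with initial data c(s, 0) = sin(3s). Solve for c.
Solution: By method of characteristics (waves move right with speed 1/2):
Along characteristics s - (1/2)t = const, c is constant, so c(s,t) = f(s - (1/2)t) with f = c(·, 0).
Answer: c(s, t) = sin(3s - 3t/2)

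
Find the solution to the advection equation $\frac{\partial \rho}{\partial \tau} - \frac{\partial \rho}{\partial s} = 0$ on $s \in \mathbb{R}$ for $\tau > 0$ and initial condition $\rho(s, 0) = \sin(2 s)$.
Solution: By method of characteristics (waves move left with speed 1):
Along characteristics $s + \tau =$ const, $\rho$ is constant, so $\rho(s,\tau) = f(s + \tau)$ with $f = \rho( \cdot , 0)$.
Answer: $\rho(s, \tau) = \sin(2 \tau + 2 s)$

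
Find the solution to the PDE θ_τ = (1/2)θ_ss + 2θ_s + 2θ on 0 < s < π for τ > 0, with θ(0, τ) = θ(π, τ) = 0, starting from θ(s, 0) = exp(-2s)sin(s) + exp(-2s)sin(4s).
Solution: Substitute θ = exp(-2s)u, i.e. u = exp(2s)θ.
By the product rule, θ_s = exp(-2s)(u_s - 2u), θ_ss = exp(-2s)(u_ss - 4u_s + 4u), θ_τ = exp(-2s)u_τ.
Substituting into the PDE and dividing by exp(-2s): u_τ = (1/2)(u_ss - 4u_s + 4u) + 2(u_s - 2u) + 2u.
The lower-order terms cancel, leaving the standard heat equation u_τ = (1/2)u_ss.
Initial data for u: u(s,0) = exp(2s)θ(s,0) = sin(s) + sin(4s). The boundary conditions carry over: u(0,τ) = u(π,τ) = 0.
Solve for u:
  Using separation of variables u = X(s)G(τ):
  Eigenfunctions: sin(ns), n = 1, 2, 3, ...
  General solution: u(s, τ) = Σ c_n sin(ns) exp(-n² τ/2)
  Matching u(s,0) = sin(s) + sin(4s) term by term: c_1=1, c_4=1.
Hence u(s,τ) = exp(-8τ)sin(4s) + exp(-τ/2)sin(s).
Transform back: θ(s,τ) = exp(-2s)u(s,τ).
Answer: θ(s, τ) = exp(-2s)exp(-8τ)sin(4s) + exp(-2s)exp(-τ/2)sin(s)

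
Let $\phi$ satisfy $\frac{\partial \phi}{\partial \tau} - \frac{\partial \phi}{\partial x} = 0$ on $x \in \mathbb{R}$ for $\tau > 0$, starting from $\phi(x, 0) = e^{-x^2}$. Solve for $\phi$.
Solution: By method of characteristics (waves move left with speed 1):
Along characteristics $x + \tau =$ const, $\phi$ is constant, so $\phi(x,\tau) = f(x + \tau)$ with $f = \phi( \cdot , 0)$.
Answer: $\phi(x, \tau) = e^{-(\tau + x)^2}$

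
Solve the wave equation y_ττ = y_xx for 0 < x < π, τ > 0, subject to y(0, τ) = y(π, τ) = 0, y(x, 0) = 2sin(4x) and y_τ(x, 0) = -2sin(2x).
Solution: Separating variables: y = Σ [A_n cos(ω_n τ) + B_n sin(ω_n τ)] sin(nx), ω_n = n. From ICs (B_n = velocity coefficient / ω_n): A_4=2, B_2=-1.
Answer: y(x, τ) = -sin(2x)sin(2τ) + 2sin(4x)cos(4τ)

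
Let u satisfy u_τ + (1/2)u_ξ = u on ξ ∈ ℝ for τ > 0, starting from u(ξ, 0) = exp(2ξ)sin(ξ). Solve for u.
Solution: Substitute u = exp(2ξ)w, i.e. w = exp(-2ξ)u.
By the product rule, u_ξ = exp(2ξ)(w_ξ + 2w), u_τ = exp(2ξ)w_τ.
Substituting into the PDE and dividing by exp(2ξ): w_τ + (1/2)(w_ξ + 2w) = w.
The lower-order terms cancel, leaving the standard advection equation w_τ + (1/2)w_ξ = 0.
Initial data for w: w(ξ,0) = exp(-2ξ)u(ξ,0) = sin(ξ).
Solve for w:
  By method of characteristics (waves move right with speed 1/2):
  Along characteristics ξ - (1/2)τ = const, w is constant, so w(ξ,τ) = f(ξ - (1/2)τ) with f = w(·, 0).
Hence w(ξ,τ) = sin(ξ - τ/2).
Transform back: u(ξ,τ) = exp(2ξ)w(ξ,τ).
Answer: u(ξ, τ) = exp(2ξ)sin(ξ - τ/2)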